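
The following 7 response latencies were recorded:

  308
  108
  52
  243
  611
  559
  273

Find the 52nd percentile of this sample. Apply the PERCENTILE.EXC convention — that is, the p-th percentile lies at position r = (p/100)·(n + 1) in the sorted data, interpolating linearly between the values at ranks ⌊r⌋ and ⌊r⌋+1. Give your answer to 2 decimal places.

278.60

Sorted: 52, 108, 243, 273, 308, 559, 611.
n = 7.
r = (52/100)·(7 + 1) = 4.16.
Rank 4 is 273 and rank 5 is 308.
Interpolate: 273 + 0.16·(308 − 273) = 273 + 0.16·35 = 278.6.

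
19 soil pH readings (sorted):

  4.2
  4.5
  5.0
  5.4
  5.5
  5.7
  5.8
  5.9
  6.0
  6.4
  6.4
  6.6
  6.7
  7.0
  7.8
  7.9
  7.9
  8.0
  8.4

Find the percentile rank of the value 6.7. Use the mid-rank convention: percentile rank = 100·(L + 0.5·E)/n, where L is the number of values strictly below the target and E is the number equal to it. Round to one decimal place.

65.8

Count below 6.7: L = 12; count equal: E = 1; n = 19.
Percentile rank = 100·(12 + 0.5·1)/19 = 100·12.5/19 = 65.79.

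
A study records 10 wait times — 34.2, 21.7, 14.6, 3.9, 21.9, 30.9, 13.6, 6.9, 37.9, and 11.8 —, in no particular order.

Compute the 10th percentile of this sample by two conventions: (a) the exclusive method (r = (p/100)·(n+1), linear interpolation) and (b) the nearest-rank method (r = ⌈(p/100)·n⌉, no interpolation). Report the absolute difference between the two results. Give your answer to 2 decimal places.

0.30

Sorted: 3.9, 6.9, 11.8, 13.6, 14.6, 21.7, 21.9, 30.9, 34.2, 37.9.
n = 10.
(a) r = 1.1; between ranks 1 (3.9) and 2 (6.9): 4.2.
(b) the nearest-rank method: rank 1 → 3.9.
|4.2 − 3.9| = 0.3.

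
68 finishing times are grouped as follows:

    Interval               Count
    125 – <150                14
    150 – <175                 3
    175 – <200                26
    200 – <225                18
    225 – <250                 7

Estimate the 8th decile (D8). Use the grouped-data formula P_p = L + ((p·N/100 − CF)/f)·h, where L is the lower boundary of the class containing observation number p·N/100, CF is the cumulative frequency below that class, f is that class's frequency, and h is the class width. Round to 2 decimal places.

215.83

N = 68; target position k = 80/100 · 68 = 54.4.
Cumulative frequencies: 14, 17, 43, 61, 68.
Observation 54.4 falls in the class 200 – <225.
L = 200, CF = 43, f = 18, h = 25.
P80 = 200 + ((54.4 − 43)/18)·25 = 200 + 15.8333 = 215.833.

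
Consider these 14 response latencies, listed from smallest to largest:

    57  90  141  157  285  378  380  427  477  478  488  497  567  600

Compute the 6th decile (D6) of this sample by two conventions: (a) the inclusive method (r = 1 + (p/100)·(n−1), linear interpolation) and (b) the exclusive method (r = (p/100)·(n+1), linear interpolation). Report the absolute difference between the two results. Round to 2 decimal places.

10.00

n = 14.
(a) r = 8.8; between ranks 8 (427) and 9 (477): 467.
(b) r = 9 → value at rank 9 = 477.
|467 − 477| = 10.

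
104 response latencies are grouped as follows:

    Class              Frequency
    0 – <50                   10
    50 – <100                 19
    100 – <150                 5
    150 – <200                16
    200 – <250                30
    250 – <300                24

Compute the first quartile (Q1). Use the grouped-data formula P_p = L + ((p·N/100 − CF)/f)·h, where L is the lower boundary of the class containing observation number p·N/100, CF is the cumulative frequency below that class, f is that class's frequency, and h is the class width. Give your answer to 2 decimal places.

N = 104; target position k = 25/100 · 104 = 26.
Cumulative frequencies: 10, 29, 34, 50, 80, 104.
Observation 26 falls in the class 50 – <100.
L = 50, CF = 10, f = 19, h = 50.
P25 = 50 + ((26 − 10)/19)·50 = 50 + 42.1053 = 92.1053.

92.11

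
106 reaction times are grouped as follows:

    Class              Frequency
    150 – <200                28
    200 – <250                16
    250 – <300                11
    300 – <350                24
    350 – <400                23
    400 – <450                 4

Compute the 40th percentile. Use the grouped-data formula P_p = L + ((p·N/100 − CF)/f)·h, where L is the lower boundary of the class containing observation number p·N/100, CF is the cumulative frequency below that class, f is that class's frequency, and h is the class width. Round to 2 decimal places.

245.00

N = 106; target position k = 40/100 · 106 = 42.4.
Cumulative frequencies: 28, 44, 55, 79, 102, 106.
Observation 42.4 falls in the class 200 – <250.
L = 200, CF = 28, f = 16, h = 50.
P40 = 200 + ((42.4 − 28)/16)·50 = 200 + 45 = 245.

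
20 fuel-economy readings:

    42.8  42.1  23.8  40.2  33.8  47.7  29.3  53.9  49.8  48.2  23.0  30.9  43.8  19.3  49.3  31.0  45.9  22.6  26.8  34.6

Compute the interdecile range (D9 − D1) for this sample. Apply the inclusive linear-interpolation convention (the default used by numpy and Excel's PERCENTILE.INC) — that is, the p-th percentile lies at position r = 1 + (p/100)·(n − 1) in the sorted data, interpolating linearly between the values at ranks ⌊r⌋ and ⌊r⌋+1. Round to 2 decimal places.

Sorted: 19.3, 22.6, 23.0, 23.8, 26.8, 29.3, 30.9, 31.0, 33.8, 34.6, 40.2, 42.1, 42.8, 43.8, 45.9, 47.7, 48.2, 49.3, 49.8, 53.9.
n = 20.
P10: r = 2.9; ranks 2–3 are 22.6, 23.0; interpolating gives 22.96.
P90: r = 18.1; ranks 18–19 are 49.3, 49.8; interpolating gives 49.35.
Difference: 49.35 − 22.96 = 26.39.

26.39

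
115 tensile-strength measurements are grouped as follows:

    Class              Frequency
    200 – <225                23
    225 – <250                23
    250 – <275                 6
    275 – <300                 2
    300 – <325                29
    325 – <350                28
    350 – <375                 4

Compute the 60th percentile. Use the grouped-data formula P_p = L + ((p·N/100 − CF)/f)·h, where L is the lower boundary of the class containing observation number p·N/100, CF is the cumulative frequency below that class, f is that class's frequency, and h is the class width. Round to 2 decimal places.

312.93

N = 115; target position k = 60/100 · 115 = 69.
Cumulative frequencies: 23, 46, 52, 54, 83, 111, 115.
Observation 69 falls in the class 300 – <325.
L = 300, CF = 54, f = 29, h = 25.
P60 = 300 + ((69 − 54)/29)·25 = 300 + 12.931 = 312.931.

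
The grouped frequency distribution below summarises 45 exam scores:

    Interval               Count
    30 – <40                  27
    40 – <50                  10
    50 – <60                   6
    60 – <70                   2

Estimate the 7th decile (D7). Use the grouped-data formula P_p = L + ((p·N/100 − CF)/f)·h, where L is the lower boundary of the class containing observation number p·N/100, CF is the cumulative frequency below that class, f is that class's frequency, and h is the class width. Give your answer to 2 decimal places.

N = 45; target position k = 70/100 · 45 = 31.5.
Cumulative frequencies: 27, 37, 43, 45.
Observation 31.5 falls in the class 40 – <50.
L = 40, CF = 27, f = 10, h = 10.
P70 = 40 + ((31.5 − 27)/10)·10 = 40 + 4.5 = 44.5.

44.50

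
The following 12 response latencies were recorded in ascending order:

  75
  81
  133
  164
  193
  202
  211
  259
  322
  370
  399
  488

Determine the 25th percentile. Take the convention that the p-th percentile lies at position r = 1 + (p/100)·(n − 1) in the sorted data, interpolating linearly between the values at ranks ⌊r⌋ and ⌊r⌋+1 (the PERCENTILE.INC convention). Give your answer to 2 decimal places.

156.25

n = 12.
r = 1 + (25/100)·(12 − 1) = 1 + 2.75 = 3.75.
Rank 3 is 133 and rank 4 is 164.
Interpolate: 133 + 0.75·(164 − 133) = 133 + 0.75·31 = 156.25.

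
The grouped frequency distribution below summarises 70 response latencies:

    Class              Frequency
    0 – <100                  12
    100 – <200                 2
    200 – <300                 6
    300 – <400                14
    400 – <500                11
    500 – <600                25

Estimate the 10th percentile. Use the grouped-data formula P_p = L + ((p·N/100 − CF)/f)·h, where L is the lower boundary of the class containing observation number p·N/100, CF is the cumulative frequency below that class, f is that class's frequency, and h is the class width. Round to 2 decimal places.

N = 70; target position k = 10/100 · 70 = 7.
Cumulative frequencies: 12, 14, 20, 34, 45, 70.
Observation 7 falls in the class 0 – <100.
L = 0, CF = 0, f = 12, h = 100.
P10 = 0 + ((7 − 0)/12)·100 = 0 + 58.3333 = 58.3333.

58.33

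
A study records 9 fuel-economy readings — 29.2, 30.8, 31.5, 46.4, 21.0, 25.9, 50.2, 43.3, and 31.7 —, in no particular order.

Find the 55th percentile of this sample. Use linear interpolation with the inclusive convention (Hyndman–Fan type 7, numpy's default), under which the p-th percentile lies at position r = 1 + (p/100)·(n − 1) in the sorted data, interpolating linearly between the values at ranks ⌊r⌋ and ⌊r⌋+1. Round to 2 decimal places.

31.58

Sorted: 21.0, 25.9, 29.2, 30.8, 31.5, 31.7, 43.3, 46.4, 50.2.
n = 9.
r = 1 + (55/100)·(9 − 1) = 1 + 4.4 = 5.4.
Rank 5 is 31.5 and rank 6 is 31.7.
Interpolate: 31.5 + 0.4·(31.7 − 31.5) = 31.5 + 0.4·0.2 = 31.58.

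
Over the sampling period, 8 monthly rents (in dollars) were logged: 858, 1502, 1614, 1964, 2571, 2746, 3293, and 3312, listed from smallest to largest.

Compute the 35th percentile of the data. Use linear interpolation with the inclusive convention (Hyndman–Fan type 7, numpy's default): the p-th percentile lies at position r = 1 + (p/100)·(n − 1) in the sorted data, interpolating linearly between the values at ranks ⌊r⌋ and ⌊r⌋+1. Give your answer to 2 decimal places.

1771.50

n = 8.
r = 1 + (35/100)·(8 − 1) = 1 + 2.45 = 3.45.
Rank 3 is 1614 and rank 4 is 1964.
Interpolate: 1614 + 0.45·(1964 − 1614) = 1614 + 0.45·350 = 1771.5.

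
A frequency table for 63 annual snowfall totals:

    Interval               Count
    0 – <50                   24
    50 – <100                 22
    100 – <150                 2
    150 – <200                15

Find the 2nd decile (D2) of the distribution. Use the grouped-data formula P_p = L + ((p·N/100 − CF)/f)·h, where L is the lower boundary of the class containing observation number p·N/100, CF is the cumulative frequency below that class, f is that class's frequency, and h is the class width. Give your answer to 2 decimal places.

N = 63; target position k = 20/100 · 63 = 12.6.
Cumulative frequencies: 24, 46, 48, 63.
Observation 12.6 falls in the class 0 – <50.
L = 0, CF = 0, f = 24, h = 50.
P20 = 0 + ((12.6 − 0)/24)·50 = 0 + 26.25 = 26.25.

26.25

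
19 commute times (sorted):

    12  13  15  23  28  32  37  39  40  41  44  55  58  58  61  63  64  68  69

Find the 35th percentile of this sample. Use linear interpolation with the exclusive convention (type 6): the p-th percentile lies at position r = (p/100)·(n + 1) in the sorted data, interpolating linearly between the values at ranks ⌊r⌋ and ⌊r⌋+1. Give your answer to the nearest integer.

37

n = 19.
r = (35/100)·(19 + 1) = 7.
r is an integer, so P35 is the value at rank 7: 37.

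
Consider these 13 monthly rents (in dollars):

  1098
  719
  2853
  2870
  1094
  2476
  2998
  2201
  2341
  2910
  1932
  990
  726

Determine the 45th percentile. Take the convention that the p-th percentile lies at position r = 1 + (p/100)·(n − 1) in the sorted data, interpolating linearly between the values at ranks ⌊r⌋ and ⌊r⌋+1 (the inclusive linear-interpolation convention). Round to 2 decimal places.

2039.60

Sorted: 719, 726, 990, 1094, 1098, 1932, 2201, 2341, 2476, 2853, 2870, 2910, 2998.
n = 13.
r = 1 + (45/100)·(13 − 1) = 1 + 5.4 = 6.4.
Rank 6 is 1932 and rank 7 is 2201.
Interpolate: 1932 + 0.4·(2201 − 1932) = 1932 + 0.4·269 = 2039.6.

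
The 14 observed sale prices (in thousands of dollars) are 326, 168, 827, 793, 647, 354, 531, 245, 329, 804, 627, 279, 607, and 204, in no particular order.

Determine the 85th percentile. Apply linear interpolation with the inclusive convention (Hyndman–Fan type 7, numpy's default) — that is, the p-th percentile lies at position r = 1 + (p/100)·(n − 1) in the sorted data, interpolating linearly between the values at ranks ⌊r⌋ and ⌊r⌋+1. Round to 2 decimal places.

Sorted: 168, 204, 245, 279, 326, 329, 354, 531, 607, 627, 647, 793, 804, 827.
n = 14.
r = 1 + (85/100)·(14 − 1) = 1 + 11.05 = 12.05.
Rank 12 is 793 and rank 13 is 804.
Interpolate: 793 + 0.05·(804 − 793) = 793 + 0.05·11 = 793.55.

793.55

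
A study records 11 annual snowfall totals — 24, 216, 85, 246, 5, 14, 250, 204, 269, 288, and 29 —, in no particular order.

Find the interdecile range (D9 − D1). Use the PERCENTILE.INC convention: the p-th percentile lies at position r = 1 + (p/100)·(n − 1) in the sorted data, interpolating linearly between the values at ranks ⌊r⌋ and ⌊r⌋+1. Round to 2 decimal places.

255.00

Sorted: 5, 14, 24, 29, 85, 204, 216, 246, 250, 269, 288.
n = 11.
P10: r = 2 (integer) → 14.
P90: r = 10 (integer) → 269.
Difference: 269 − 14 = 255.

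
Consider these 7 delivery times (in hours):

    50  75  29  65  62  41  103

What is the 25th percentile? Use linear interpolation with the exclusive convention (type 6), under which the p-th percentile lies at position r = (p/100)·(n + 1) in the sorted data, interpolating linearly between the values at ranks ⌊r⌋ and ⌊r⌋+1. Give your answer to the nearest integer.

41

Sorted: 29, 41, 50, 62, 65, 75, 103.
n = 7.
r = (25/100)·(7 + 1) = 2.
r is an integer, so P25 is the value at rank 2: 41.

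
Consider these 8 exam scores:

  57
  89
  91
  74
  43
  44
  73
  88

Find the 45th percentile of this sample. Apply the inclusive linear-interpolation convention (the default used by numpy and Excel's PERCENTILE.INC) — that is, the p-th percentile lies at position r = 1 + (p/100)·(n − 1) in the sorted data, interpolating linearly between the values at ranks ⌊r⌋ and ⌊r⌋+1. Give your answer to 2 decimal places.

73.15

Sorted: 43, 44, 57, 73, 74, 88, 89, 91.
n = 8.
r = 1 + (45/100)·(8 − 1) = 1 + 3.15 = 4.15.
Rank 4 is 73 and rank 5 is 74.
Interpolate: 73 + 0.15·(74 − 73) = 73 + 0.15·1 = 73.15.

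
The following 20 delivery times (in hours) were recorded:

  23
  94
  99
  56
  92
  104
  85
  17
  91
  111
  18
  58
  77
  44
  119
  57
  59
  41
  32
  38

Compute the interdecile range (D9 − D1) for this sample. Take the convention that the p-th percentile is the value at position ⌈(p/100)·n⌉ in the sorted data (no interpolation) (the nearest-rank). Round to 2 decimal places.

Sorted: 17, 18, 23, 32, 38, 41, 44, 56, 57, 58, 59, 77, 85, 91, 92, 94, 99, 104, 111, 119.
n = 20.
P10: rank ⌈10/100·20⌉ = 2 → 18.
P90: rank ⌈90/100·20⌉ = 18 → 104.
Difference: 104 − 18 = 86.

86.00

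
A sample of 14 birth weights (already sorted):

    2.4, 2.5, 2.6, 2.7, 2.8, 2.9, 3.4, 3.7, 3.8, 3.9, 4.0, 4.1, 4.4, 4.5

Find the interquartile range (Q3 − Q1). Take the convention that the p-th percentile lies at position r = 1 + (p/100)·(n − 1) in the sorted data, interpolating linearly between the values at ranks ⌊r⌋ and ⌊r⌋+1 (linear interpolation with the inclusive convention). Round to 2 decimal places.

n = 14.
P25: r = 4.25; ranks 4–5 are 2.7, 2.8; interpolating gives 2.725.
P75: r = 10.75; ranks 10–11 are 3.9, 4.0; interpolating gives 3.975.
Difference: 3.975 − 2.725 = 1.25.

1.25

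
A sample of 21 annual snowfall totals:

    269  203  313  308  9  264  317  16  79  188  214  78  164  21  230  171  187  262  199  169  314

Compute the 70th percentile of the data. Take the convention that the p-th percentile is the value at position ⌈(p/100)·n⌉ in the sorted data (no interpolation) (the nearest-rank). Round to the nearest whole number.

Sorted: 9, 16, 21, 78, 79, 164, 169, 171, 187, 188, 199, 203, 214, 230, 262, 264, 269, 308, 313, 314, 317.
n = 21.
Position = ⌈70/100 · 21⌉ = ⌈14.7⌉ = 15.
The value at rank 15 is 262.

262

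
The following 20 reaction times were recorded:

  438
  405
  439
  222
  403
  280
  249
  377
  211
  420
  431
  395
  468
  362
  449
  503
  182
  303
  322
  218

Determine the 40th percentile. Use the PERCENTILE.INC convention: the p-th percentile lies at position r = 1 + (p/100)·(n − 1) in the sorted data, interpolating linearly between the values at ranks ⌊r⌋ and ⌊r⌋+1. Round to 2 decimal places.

Sorted: 182, 211, 218, 222, 249, 280, 303, 322, 362, 377, 395, 403, 405, 420, 431, 438, 439, 449, 468, 503.
n = 20.
r = 1 + (40/100)·(20 − 1) = 1 + 7.6 = 8.6.
Rank 8 is 322 and rank 9 is 362.
Interpolate: 322 + 0.6·(362 − 322) = 322 + 0.6·40 = 346.

346.00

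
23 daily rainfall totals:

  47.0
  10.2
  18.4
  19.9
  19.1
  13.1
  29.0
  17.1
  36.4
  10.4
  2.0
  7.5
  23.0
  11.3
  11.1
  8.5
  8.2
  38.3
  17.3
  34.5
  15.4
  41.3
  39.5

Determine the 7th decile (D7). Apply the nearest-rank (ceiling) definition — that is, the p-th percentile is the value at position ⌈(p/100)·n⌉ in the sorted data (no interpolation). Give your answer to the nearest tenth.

Sorted: 2.0, 7.5, 8.2, 8.5, 10.2, 10.4, 11.1, 11.3, 13.1, 15.4, 17.1, 17.3, 18.4, 19.1, 19.9, 23.0, 29.0, 34.5, 36.4, 38.3, 39.5, 41.3, 47.0.
n = 23.
Position = ⌈70/100 · 23⌉ = ⌈16.1⌉ = 17.
The value at rank 17 is 29.0.

29.0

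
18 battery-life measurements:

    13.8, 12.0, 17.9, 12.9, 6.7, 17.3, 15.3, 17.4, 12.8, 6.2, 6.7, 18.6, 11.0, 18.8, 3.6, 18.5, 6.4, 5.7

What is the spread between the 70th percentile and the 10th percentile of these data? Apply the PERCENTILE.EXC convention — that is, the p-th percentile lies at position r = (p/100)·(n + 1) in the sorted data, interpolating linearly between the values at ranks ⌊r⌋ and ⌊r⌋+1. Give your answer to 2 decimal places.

11.84

Sorted: 3.6, 5.7, 6.2, 6.4, 6.7, 6.7, 11.0, 12.0, 12.8, 12.9, 13.8, 15.3, 17.3, 17.4, 17.9, 18.5, 18.6, 18.8.
n = 18.
P10: r = 1.9; ranks 1–2 are 3.6, 5.7; interpolating gives 5.49.
P70: r = 13.3; ranks 13–14 are 17.3, 17.4; interpolating gives 17.33.
Difference: 17.33 − 5.49 = 11.84.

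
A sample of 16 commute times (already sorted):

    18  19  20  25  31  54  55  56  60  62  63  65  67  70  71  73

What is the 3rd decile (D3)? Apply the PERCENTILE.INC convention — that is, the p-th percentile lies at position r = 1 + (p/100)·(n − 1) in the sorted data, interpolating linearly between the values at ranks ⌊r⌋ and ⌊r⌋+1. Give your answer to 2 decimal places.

n = 16.
r = 1 + (30/100)·(16 − 1) = 1 + 4.5 = 5.5.
Rank 5 is 31 and rank 6 is 54.
Interpolate: 31 + 0.5·(54 − 31) = 31 + 0.5·23 = 42.5.

42.50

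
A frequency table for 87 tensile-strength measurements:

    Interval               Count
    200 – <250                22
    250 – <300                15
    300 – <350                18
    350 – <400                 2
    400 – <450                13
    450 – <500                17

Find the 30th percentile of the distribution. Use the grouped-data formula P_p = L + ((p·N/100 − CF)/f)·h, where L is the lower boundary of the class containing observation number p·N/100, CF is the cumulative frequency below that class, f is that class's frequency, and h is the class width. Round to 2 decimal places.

N = 87; target position k = 30/100 · 87 = 26.1.
Cumulative frequencies: 22, 37, 55, 57, 70, 87.
Observation 26.1 falls in the class 250 – <300.
L = 250, CF = 22, f = 15, h = 50.
P30 = 250 + ((26.1 − 22)/15)·50 = 250 + 13.6667 = 263.667.

263.67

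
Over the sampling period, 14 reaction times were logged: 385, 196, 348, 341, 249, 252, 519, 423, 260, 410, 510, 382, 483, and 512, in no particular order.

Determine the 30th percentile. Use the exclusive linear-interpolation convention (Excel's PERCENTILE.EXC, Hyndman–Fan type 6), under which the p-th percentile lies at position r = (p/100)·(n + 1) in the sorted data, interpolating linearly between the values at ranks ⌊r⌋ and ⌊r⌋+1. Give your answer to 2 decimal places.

Sorted: 196, 249, 252, 260, 341, 348, 382, 385, 410, 423, 483, 510, 512, 519.
n = 14.
r = (30/100)·(14 + 1) = 4.5.
Rank 4 is 260 and rank 5 is 341.
Interpolate: 260 + 0.5·(341 − 260) = 260 + 0.5·81 = 300.5.

300.50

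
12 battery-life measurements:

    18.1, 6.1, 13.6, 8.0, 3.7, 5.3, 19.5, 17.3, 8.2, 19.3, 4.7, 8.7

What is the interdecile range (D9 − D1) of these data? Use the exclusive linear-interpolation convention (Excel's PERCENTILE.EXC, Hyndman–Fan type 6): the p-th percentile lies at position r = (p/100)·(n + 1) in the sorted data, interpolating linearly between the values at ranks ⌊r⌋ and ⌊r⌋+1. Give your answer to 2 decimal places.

15.44

Sorted: 3.7, 4.7, 5.3, 6.1, 8.0, 8.2, 8.7, 13.6, 17.3, 18.1, 19.3, 19.5.
n = 12.
P10: r = 1.3; ranks 1–2 are 3.7, 4.7; interpolating gives 4.
P90: r = 11.7; ranks 11–12 are 19.3, 19.5; interpolating gives 19.44.
Difference: 19.44 − 4 = 15.44.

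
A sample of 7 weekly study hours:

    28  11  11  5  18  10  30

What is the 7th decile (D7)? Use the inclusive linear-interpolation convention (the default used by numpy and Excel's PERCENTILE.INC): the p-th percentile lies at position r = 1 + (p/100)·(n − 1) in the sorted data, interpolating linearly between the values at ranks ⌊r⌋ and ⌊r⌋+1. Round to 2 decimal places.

20.00

Sorted: 5, 10, 11, 11, 18, 28, 30.
n = 7.
r = 1 + (70/100)·(7 − 1) = 1 + 4.2 = 5.2.
Rank 5 is 18 and rank 6 is 28.
Interpolate: 18 + 0.2·(28 − 18) = 18 + 0.2·10 = 20.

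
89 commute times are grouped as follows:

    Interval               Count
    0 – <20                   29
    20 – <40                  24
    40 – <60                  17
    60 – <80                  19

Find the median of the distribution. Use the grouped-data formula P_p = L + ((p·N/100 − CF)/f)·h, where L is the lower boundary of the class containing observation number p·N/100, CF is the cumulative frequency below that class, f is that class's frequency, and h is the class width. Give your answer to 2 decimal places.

32.92

N = 89; target position k = 50/100 · 89 = 44.5.
Cumulative frequencies: 29, 53, 70, 89.
Observation 44.5 falls in the class 20 – <40.
L = 20, CF = 29, f = 24, h = 20.
P50 = 20 + ((44.5 − 29)/24)·20 = 20 + 12.9167 = 32.9167.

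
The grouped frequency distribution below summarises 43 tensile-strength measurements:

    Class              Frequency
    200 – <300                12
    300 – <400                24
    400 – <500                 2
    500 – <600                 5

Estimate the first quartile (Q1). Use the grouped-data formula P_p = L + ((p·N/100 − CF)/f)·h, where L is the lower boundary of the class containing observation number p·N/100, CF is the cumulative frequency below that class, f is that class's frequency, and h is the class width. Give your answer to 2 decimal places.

N = 43; target position k = 25/100 · 43 = 10.75.
Cumulative frequencies: 12, 36, 38, 43.
Observation 10.75 falls in the class 200 – <300.
L = 200, CF = 0, f = 12, h = 100.
P25 = 200 + ((10.75 − 0)/12)·100 = 200 + 89.5833 = 289.583.

289.58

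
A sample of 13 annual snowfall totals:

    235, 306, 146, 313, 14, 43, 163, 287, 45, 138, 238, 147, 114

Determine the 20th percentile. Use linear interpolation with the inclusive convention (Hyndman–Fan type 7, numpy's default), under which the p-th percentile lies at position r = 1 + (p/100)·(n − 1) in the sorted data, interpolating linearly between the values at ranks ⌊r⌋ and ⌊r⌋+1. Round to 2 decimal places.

Sorted: 14, 43, 45, 114, 138, 146, 147, 163, 235, 238, 287, 306, 313.
n = 13.
r = 1 + (20/100)·(13 − 1) = 1 + 2.4 = 3.4.
Rank 3 is 45 and rank 4 is 114.
Interpolate: 45 + 0.4·(114 − 45) = 45 + 0.4·69 = 72.6.

72.60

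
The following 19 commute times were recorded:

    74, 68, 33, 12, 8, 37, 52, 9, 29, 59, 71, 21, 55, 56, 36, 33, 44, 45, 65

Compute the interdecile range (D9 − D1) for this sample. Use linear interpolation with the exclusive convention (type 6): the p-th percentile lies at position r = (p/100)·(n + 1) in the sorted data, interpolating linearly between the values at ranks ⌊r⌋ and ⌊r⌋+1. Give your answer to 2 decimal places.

62.00

Sorted: 8, 9, 12, 21, 29, 33, 33, 36, 37, 44, 45, 52, 55, 56, 59, 65, 68, 71, 74.
n = 19.
P10: r = 2 (integer) → 9.
P90: r = 18 (integer) → 71.
Difference: 71 − 9 = 62.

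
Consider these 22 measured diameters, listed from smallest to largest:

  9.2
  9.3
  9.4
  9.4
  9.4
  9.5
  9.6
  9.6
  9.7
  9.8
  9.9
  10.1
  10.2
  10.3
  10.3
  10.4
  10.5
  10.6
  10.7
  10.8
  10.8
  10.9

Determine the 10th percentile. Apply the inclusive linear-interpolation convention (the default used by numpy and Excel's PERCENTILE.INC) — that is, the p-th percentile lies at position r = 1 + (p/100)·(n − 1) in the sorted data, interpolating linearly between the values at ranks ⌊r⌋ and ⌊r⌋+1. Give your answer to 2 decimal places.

n = 22.
r = 1 + (10/100)·(22 − 1) = 1 + 2.1 = 3.1.
Rank 3 is 9.4 and rank 4 is 9.4.
Interpolate: 9.4 + 0.1·(9.4 − 9.4) = 9.4 + 0.1·0 = 9.4.

9.40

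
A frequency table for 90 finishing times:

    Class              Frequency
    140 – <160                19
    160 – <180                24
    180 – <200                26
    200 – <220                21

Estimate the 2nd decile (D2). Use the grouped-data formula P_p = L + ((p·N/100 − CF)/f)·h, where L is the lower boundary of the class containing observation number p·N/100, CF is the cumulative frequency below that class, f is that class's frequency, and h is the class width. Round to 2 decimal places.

N = 90; target position k = 20/100 · 90 = 18.
Cumulative frequencies: 19, 43, 69, 90.
Observation 18 falls in the class 140 – <160.
L = 140, CF = 0, f = 19, h = 20.
P20 = 140 + ((18 − 0)/19)·20 = 140 + 18.9474 = 158.947.

158.95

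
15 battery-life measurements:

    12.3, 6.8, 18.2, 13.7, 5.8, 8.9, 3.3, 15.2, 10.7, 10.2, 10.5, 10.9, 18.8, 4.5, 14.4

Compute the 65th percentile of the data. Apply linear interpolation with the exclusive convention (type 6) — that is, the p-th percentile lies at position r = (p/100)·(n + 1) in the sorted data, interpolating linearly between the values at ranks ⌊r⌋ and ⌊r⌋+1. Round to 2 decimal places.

Sorted: 3.3, 4.5, 5.8, 6.8, 8.9, 10.2, 10.5, 10.7, 10.9, 12.3, 13.7, 14.4, 15.2, 18.2, 18.8.
n = 15.
r = (65/100)·(15 + 1) = 10.4.
Rank 10 is 12.3 and rank 11 is 13.7.
Interpolate: 12.3 + 0.4·(13.7 − 12.3) = 12.3 + 0.4·1.4 = 12.86.

12.86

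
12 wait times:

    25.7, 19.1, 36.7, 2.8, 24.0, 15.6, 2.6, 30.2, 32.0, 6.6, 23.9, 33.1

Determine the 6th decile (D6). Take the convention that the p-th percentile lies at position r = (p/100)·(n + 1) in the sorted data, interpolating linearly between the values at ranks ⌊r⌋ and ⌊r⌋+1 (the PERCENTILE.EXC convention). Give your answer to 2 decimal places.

25.36

Sorted: 2.6, 2.8, 6.6, 15.6, 19.1, 23.9, 24.0, 25.7, 30.2, 32.0, 33.1, 36.7.
n = 12.
r = (60/100)·(12 + 1) = 7.8.
Rank 7 is 24.0 and rank 8 is 25.7.
Interpolate: 24.0 + 0.8·(25.7 − 24.0) = 24.0 + 0.8·1.7 = 25.36.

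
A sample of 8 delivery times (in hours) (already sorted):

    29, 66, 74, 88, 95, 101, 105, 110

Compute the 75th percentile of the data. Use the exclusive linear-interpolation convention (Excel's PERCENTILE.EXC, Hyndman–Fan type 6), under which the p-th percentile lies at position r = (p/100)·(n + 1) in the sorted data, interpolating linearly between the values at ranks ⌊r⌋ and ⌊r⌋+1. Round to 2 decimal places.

n = 8.
r = (75/100)·(8 + 1) = 6.75.
Rank 6 is 101 and rank 7 is 105.
Interpolate: 101 + 0.75·(105 − 101) = 101 + 0.75·4 = 104.

104.00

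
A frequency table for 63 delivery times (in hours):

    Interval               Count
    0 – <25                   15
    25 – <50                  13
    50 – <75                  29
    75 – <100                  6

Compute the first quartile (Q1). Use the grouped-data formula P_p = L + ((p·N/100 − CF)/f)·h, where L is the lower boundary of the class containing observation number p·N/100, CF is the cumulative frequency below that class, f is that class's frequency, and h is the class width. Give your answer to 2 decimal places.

N = 63; target position k = 25/100 · 63 = 15.75.
Cumulative frequencies: 15, 28, 57, 63.
Observation 15.75 falls in the class 25 – <50.
L = 25, CF = 15, f = 13, h = 25.
P25 = 25 + ((15.75 − 15)/13)·25 = 25 + 1.44231 = 26.4423.

26.44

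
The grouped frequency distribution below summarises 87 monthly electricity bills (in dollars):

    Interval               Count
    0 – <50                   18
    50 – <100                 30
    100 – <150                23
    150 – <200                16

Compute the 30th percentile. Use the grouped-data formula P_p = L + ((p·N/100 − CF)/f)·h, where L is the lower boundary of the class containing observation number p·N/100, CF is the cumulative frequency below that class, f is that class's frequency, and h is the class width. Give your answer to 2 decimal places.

N = 87; target position k = 30/100 · 87 = 26.1.
Cumulative frequencies: 18, 48, 71, 87.
Observation 26.1 falls in the class 50 – <100.
L = 50, CF = 18, f = 30, h = 50.
P30 = 50 + ((26.1 − 18)/30)·50 = 50 + 13.5 = 63.5.

63.50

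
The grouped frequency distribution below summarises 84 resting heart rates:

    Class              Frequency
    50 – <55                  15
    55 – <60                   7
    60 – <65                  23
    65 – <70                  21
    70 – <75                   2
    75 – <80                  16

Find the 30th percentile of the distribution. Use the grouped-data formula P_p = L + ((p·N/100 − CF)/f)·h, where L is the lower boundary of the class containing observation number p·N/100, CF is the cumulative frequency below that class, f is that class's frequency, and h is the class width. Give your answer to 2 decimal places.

N = 84; target position k = 30/100 · 84 = 25.2.
Cumulative frequencies: 15, 22, 45, 66, 68, 84.
Observation 25.2 falls in the class 60 – <65.
L = 60, CF = 22, f = 23, h = 5.
P30 = 60 + ((25.2 − 22)/23)·5 = 60 + 0.695652 = 60.6957.

60.70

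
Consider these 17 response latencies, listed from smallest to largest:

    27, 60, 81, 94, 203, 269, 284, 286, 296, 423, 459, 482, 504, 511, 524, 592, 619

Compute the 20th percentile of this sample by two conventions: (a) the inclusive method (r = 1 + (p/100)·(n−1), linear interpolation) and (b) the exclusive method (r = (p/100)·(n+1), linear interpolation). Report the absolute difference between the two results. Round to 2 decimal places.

27.00

n = 17.
(a) r = 4.2; between ranks 4 (94) and 5 (203): 115.8.
(b) r = 3.6; between ranks 3 (81) and 4 (94): 88.8.
|115.8 − 88.8| = 27.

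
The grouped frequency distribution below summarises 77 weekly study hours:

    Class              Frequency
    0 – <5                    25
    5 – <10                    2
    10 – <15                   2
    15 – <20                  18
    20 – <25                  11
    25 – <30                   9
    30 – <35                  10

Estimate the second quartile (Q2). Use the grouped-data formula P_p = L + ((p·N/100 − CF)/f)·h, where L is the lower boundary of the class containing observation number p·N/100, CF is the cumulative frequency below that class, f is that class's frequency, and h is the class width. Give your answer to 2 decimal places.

17.64

N = 77; target position k = 50/100 · 77 = 38.5.
Cumulative frequencies: 25, 27, 29, 47, 58, 67, 77.
Observation 38.5 falls in the class 15 – <20.
L = 15, CF = 29, f = 18, h = 5.
P50 = 15 + ((38.5 − 29)/18)·5 = 15 + 2.63889 = 17.6389.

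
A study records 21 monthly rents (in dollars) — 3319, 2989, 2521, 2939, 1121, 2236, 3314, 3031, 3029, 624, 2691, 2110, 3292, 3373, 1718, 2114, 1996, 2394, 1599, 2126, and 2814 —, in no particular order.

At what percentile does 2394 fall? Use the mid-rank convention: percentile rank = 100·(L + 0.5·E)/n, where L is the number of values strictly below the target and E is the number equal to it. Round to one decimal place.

45.2

Sorted: 624, 1121, 1599, 1718, 1996, 2110, 2114, 2126, 2236, 2394, 2521, 2691, 2814, 2939, 2989, 3029, 3031, 3292, 3314, 3319, 3373.
Count below 2394: L = 9; count equal: E = 1; n = 21.
Percentile rank = 100·(9 + 0.5·1)/21 = 100·9.5/21 = 45.24.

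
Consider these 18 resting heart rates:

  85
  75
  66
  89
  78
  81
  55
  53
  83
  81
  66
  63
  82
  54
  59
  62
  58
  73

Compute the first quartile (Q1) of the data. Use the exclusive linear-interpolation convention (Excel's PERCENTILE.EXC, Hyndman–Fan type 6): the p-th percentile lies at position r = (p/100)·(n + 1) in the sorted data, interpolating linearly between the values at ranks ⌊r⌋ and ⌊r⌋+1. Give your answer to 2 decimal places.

Sorted: 53, 54, 55, 58, 59, 62, 63, 66, 66, 73, 75, 78, 81, 81, 82, 83, 85, 89.
n = 18.
r = (25/100)·(18 + 1) = 4.75.
Rank 4 is 58 and rank 5 is 59.
Interpolate: 58 + 0.75·(59 − 58) = 58 + 0.75·1 = 58.75.

58.75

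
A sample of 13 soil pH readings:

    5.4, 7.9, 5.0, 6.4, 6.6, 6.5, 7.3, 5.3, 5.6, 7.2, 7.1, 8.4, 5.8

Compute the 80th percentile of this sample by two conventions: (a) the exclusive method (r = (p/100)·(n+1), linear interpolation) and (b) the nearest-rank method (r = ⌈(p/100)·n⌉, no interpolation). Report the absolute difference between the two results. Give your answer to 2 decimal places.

Sorted: 5.0, 5.3, 5.4, 5.6, 5.8, 6.4, 6.5, 6.6, 7.1, 7.2, 7.3, 7.9, 8.4.
n = 13.
(a) r = 11.2; between ranks 11 (7.3) and 12 (7.9): 7.42.
(b) the nearest-rank method: rank 11 → 7.3.
|7.42 − 7.3| = 0.12.

0.12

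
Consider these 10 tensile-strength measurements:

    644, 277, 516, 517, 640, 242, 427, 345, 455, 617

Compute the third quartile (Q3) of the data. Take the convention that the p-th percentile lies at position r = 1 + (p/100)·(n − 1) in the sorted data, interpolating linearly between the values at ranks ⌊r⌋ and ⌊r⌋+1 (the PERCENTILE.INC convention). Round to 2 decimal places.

592.00

Sorted: 242, 277, 345, 427, 455, 516, 517, 617, 640, 644.
n = 10.
r = 1 + (75/100)·(10 − 1) = 1 + 6.75 = 7.75.
Rank 7 is 517 and rank 8 is 617.
Interpolate: 517 + 0.75·(617 − 517) = 517 + 0.75·100 = 592.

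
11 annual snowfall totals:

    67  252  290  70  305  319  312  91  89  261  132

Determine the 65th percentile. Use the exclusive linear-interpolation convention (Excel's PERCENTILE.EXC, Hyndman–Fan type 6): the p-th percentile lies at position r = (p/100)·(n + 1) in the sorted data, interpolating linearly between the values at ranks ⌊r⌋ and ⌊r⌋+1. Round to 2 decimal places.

Sorted: 67, 70, 89, 91, 132, 252, 261, 290, 305, 312, 319.
n = 11.
r = (65/100)·(11 + 1) = 7.8.
Rank 7 is 261 and rank 8 is 290.
Interpolate: 261 + 0.8·(290 − 261) = 261 + 0.8·29 = 284.2.

284.20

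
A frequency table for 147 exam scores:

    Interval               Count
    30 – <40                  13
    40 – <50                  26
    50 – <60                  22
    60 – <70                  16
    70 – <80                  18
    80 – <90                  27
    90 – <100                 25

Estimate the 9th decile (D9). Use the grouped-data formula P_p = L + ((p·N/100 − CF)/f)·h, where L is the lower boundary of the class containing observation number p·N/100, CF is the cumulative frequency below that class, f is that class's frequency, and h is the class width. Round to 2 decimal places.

94.12

N = 147; target position k = 90/100 · 147 = 132.3.
Cumulative frequencies: 13, 39, 61, 77, 95, 122, 147.
Observation 132.3 falls in the class 90 – <100.
L = 90, CF = 122, f = 25, h = 10.
P90 = 90 + ((132.3 − 122)/25)·10 = 90 + 4.12 = 94.12.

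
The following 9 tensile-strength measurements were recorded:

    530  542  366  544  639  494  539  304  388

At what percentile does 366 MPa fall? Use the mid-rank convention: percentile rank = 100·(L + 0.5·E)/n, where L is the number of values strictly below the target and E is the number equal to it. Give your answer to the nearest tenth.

16.7

Sorted: 304, 366, 388, 494, 530, 539, 542, 544, 639.
Count below 366: L = 1; count equal: E = 1; n = 9.
Percentile rank = 100·(1 + 0.5·1)/9 = 100·1.5/9 = 16.67.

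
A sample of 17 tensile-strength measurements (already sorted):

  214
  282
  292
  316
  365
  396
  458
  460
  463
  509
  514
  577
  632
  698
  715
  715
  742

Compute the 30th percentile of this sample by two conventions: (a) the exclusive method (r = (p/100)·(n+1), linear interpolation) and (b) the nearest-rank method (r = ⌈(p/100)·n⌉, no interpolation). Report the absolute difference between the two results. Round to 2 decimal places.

n = 17.
(a) r = 5.4; between ranks 5 (365) and 6 (396): 377.4.
(b) the nearest-rank method: rank 6 → 396.
|377.4 − 396| = 18.6.

18.60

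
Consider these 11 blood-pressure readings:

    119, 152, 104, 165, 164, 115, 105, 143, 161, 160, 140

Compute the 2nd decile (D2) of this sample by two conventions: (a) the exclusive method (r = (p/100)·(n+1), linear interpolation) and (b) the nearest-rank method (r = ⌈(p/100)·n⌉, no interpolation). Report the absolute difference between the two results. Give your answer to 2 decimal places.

6.00

Sorted: 104, 105, 115, 119, 140, 143, 152, 160, 161, 164, 165.
n = 11.
(a) r = 2.4; between ranks 2 (105) and 3 (115): 109.
(b) the nearest-rank method: rank 3 → 115.
|109 − 115| = 6.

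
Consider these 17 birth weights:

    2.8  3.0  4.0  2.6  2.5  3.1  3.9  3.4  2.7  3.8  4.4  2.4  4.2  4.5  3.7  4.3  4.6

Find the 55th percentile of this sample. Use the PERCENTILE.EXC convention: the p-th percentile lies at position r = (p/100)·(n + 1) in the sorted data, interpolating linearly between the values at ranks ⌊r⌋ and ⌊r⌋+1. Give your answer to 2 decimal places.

3.79

Sorted: 2.4, 2.5, 2.6, 2.7, 2.8, 3.0, 3.1, 3.4, 3.7, 3.8, 3.9, 4.0, 4.2, 4.3, 4.4, 4.5, 4.6.
n = 17.
r = (55/100)·(17 + 1) = 9.9.
Rank 9 is 3.7 and rank 10 is 3.8.
Interpolate: 3.7 + 0.9·(3.8 − 3.7) = 3.7 + 0.9·0.1 = 3.79.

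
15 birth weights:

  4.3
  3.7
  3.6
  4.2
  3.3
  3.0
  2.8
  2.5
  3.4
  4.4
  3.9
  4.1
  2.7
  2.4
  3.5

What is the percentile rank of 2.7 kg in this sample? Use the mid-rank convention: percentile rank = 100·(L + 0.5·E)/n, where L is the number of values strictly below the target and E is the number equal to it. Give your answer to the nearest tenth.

16.7

Sorted: 2.4, 2.5, 2.7, 2.8, 3.0, 3.3, 3.4, 3.5, 3.6, 3.7, 3.9, 4.1, 4.2, 4.3, 4.4.
Count below 2.7: L = 2; count equal: E = 1; n = 15.
Percentile rank = 100·(2 + 0.5·1)/15 = 100·2.5/15 = 16.67.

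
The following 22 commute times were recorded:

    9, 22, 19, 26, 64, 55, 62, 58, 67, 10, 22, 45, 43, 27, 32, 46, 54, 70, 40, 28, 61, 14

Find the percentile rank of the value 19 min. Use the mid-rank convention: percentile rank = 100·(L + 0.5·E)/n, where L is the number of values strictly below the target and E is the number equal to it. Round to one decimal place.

15.9

Sorted: 9, 10, 14, 19, 22, 22, 26, 27, 28, 32, 40, 43, 45, 46, 54, 55, 58, 61, 62, 64, 67, 70.
Count below 19: L = 3; count equal: E = 1; n = 22.
Percentile rank = 100·(3 + 0.5·1)/22 = 100·3.5/22 = 15.91.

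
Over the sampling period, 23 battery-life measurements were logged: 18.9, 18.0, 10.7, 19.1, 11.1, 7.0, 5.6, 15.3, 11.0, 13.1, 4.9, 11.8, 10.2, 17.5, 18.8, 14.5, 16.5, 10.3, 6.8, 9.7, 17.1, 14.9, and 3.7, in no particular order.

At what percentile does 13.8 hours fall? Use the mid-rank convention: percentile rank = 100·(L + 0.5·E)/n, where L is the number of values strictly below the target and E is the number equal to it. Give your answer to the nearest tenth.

56.5

Sorted: 3.7, 4.9, 5.6, 6.8, 7.0, 9.7, 10.2, 10.3, 10.7, 11.0, 11.1, 11.8, 13.1, 14.5, 14.9, 15.3, 16.5, 17.1, 17.5, 18.0, 18.8, 18.9, 19.1.
Count below 13.8: L = 13; count equal: E = 0; n = 23.
Percentile rank = 100·(13 + 0.5·0)/23 = 100·13/23 = 56.52.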